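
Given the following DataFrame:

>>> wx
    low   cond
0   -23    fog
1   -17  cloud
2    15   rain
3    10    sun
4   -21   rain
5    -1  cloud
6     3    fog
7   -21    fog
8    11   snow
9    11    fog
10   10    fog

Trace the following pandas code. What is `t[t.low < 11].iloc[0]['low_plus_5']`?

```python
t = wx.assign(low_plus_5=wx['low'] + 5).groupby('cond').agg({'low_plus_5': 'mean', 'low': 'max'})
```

add column low_plus_5 = wx['low'] + 5:
    low   cond  low_plus_5
0   -23    fog         -18
1   -17  cloud         -12
2    15   rain          20
3    10    sun          15
4   -21   rain         -16
5    -1  cloud           4
6     3    fog           8
7   -21    fog         -16
8    11   snow          16
9    11    fog          16
10   10    fog          15
group by cond: mean(low_plus_5), max(low):
       low_plus_5  low
cond                  
cloud        -4.0   -1
fog           1.0   11
rain          2.0   15
snow         16.0   11
sun          15.0   10
filter rows where low < 11:
       low_plus_5  low
cond                  
cloud        -4.0   -1
sun          15.0   10
Then the value at position 0, column 'low_plus_5': -4.0

-4.0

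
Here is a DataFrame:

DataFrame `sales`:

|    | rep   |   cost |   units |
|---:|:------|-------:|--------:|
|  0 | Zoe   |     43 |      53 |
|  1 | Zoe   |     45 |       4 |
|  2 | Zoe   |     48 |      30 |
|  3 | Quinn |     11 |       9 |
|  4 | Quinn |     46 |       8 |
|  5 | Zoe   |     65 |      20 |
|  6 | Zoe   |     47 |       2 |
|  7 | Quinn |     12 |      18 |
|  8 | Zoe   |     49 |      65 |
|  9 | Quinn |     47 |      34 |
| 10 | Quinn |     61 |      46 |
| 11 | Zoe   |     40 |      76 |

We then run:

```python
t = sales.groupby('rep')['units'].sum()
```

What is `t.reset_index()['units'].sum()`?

group by rep, sum of units:
rep
Quinn    115
Zoe      250
Name: units, dtype: int64
reset_index():
     rep  units
0  Quinn    115
1    Zoe    250
Then the sum of column 'units': 365

365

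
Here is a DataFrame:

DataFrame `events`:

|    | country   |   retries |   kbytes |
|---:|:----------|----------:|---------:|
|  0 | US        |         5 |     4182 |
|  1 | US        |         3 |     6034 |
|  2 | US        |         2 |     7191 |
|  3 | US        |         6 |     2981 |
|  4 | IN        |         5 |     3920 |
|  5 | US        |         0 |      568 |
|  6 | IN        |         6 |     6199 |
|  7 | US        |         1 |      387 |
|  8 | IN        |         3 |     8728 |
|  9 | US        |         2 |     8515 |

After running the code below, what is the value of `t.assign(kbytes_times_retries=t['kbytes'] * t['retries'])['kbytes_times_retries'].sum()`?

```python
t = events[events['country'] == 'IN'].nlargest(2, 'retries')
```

filter rows where country == 'IN':
  country  retries  kbytes
4      IN        5    3920
6      IN        6    6199
8      IN        3    8728
take 2 rows with largest retries:
  country  retries  kbytes
6      IN        6    6199
4      IN        5    3920
add column kbytes_times_retries = t['kbytes'] * t['retries']:
  country  retries  kbytes  kbytes_times_retries
6      IN        6    6199                 37194
4      IN        5    3920                 19600
Reading off the sum of column 'kbytes_times_retries', we get 56794.

56794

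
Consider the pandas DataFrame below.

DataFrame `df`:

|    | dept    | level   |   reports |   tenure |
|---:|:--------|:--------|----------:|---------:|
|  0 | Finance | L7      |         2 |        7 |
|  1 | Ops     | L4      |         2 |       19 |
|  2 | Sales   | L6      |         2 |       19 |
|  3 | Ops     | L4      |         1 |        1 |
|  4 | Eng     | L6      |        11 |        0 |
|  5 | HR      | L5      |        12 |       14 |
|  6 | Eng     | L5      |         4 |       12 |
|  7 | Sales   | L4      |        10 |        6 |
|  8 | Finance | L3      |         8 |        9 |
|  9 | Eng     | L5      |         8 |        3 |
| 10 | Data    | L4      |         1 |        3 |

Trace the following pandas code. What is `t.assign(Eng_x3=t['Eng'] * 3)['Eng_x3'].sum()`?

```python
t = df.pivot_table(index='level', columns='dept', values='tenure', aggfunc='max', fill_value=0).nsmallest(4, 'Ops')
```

pivot: rows=level, cols=dept, max(tenure):
dept   Data  Eng  Finance  HR  Ops  Sales
level                                    
L3        0    0        9   0    0      0
L4        3    0        0   0   19      6
L5        0   12        0  14    0      0
L6        0    0        0   0    0     19
L7        0    0        7   0    0      0
take 4 rows with smallest Ops:
dept   Data  Eng  Finance  HR  Ops  Sales
level                                    
L3        0    0        9   0    0      0
L5        0   12        0  14    0      0
L6        0    0        0   0    0     19
L7        0    0        7   0    0      0
add column Eng_x3 = t['Eng'] * 3:
dept   Data  Eng  Finance  HR  Ops  Sales  Eng_x3
level                                            
L3        0    0        9   0    0      0       0
L5        0   12        0  14    0      0      36
L6        0    0        0   0    0     19       0
L7        0    0        7   0    0      0       0

36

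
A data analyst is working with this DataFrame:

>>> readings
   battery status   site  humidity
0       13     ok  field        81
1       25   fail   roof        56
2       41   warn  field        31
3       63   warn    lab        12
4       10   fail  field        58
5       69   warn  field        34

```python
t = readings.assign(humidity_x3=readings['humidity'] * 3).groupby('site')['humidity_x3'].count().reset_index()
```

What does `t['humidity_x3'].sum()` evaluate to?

add column humidity_x3 = readings['humidity'] * 3:
   battery status   site  humidity  humidity_x3
0       13     ok  field        81          243
1       25   fail   roof        56          168
2       41   warn  field        31           93
3       63   warn    lab        12           36
4       10   fail  field        58          174
5       69   warn  field        34          102
group by site, count of humidity_x3:
site
field    4
lab      1
roof     1
Name: humidity_x3, dtype: int64
reset_index():
    site  humidity_x3
0  field            4
1    lab            1
2   roof            1
Finally, sum of column 'humidity_x3' = 6.

6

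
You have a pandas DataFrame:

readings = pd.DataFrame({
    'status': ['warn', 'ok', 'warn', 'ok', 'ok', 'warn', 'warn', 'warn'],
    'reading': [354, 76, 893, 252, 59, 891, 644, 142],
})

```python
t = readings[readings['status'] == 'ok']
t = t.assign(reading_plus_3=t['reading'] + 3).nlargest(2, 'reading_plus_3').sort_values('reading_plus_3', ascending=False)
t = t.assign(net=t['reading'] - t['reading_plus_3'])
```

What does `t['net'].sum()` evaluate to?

-6

filter rows where status == 'ok':
  status  reading
1     ok       76
3     ok      252
4     ok       59
add column reading_plus_3 = t['reading'] + 3:
  status  reading  reading_plus_3
1     ok       76              79
3     ok      252             255
4     ok       59              62
take 2 rows with largest reading_plus_3:
  status  reading  reading_plus_3
3     ok      252             255
1     ok       76              79
sort by reading_plus_3 descending:
  status  reading  reading_plus_3
3     ok      252             255
1     ok       76              79
add column net = t['reading'] - t['reading_plus_3']:
  status  reading  reading_plus_3  net
3     ok      252             255   -3
1     ok       76              79   -3
So sum() = -6.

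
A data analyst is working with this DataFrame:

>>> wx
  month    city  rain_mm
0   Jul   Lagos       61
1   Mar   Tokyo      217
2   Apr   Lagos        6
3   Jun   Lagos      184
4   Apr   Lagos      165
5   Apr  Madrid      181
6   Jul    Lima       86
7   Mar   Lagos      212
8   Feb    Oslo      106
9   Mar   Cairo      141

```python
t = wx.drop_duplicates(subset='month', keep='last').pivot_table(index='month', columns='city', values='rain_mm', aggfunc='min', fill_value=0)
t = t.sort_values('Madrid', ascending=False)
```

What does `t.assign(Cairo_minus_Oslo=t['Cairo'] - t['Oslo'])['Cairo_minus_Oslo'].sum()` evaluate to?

35

drop duplicate month (keep=last):
  month    city  rain_mm
3   Jun   Lagos      184
5   Apr  Madrid      181
6   Jul    Lima       86
8   Feb    Oslo      106
9   Mar   Cairo      141
pivot: rows=month, cols=city, min(rain_mm):
city   Cairo  Lagos  Lima  Madrid  Oslo
month                                  
Apr        0      0     0     181     0
Feb        0      0     0       0   106
Jul        0      0    86       0     0
Jun        0    184     0       0     0
Mar      141      0     0       0     0
sort by Madrid descending:
city   Cairo  Lagos  Lima  Madrid  Oslo
month                                  
Apr        0      0     0     181     0
Feb        0      0     0       0   106
Jul        0      0    86       0     0
Jun        0    184     0       0     0
Mar      141      0     0       0     0
add column Cairo_minus_Oslo = t['Cairo'] - t['Oslo']:
city   Cairo  Lagos  Lima  Madrid  Oslo  Cairo_minus_Oslo
month                                                    
Apr        0      0     0     181     0                 0
Feb        0      0     0       0   106              -106
Jul        0      0    86       0     0                 0
Jun        0    184     0       0     0                 0
Mar      141      0     0       0     0               141
Hence 35.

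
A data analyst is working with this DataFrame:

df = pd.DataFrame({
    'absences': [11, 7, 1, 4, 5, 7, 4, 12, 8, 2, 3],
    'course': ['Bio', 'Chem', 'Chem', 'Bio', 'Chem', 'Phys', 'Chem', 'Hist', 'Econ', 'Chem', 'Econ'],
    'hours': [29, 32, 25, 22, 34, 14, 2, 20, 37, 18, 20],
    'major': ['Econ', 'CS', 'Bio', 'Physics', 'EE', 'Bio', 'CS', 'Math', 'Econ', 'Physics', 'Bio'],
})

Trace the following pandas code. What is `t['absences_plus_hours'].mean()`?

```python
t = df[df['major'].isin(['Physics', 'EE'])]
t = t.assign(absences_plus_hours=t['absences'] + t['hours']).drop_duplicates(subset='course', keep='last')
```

23.0

filter rows where major in ['Physics', 'EE']:
   absences course  hours    major
3         4    Bio     22  Physics
4         5   Chem     34       EE
9         2   Chem     18  Physics
add column absences_plus_hours = t['absences'] + t['hours']:
   absences course  hours    major  absences_plus_hours
3         4    Bio     22  Physics                   26
4         5   Chem     34       EE                   39
9         2   Chem     18  Physics                   20
drop duplicate course (keep=last):
   absences course  hours    major  absences_plus_hours
3         4    Bio     22  Physics                   26
9         2   Chem     18  Physics                   20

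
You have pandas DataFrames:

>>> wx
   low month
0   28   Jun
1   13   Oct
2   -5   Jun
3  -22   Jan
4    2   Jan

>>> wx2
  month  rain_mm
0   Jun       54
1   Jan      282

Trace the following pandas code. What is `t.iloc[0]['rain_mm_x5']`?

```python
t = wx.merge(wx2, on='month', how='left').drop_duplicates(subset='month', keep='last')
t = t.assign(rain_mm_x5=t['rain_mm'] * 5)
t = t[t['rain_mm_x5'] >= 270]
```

merge on 'month' (how='left') → 5 rows:
   low month  rain_mm
0   28   Jun     54.0
1   13   Oct      NaN
2   -5   Jun     54.0
3  -22   Jan    282.0
4    2   Jan    282.0
drop duplicate month (keep=last):
   low month  rain_mm
1   13   Oct      NaN
2   -5   Jun     54.0
4    2   Jan    282.0
add column rain_mm_x5 = t['rain_mm'] * 5:
   low month  rain_mm  rain_mm_x5
1   13   Oct      NaN         NaN
2   -5   Jun     54.0       270.0
4    2   Jan    282.0      1410.0
filter rows where rain_mm_x5 >= 270:
   low month  rain_mm  rain_mm_x5
2   -5   Jun     54.0       270.0
4    2   Jan    282.0      1410.0
Then the value at position 0, column 'rain_mm_x5': 270.0

270.0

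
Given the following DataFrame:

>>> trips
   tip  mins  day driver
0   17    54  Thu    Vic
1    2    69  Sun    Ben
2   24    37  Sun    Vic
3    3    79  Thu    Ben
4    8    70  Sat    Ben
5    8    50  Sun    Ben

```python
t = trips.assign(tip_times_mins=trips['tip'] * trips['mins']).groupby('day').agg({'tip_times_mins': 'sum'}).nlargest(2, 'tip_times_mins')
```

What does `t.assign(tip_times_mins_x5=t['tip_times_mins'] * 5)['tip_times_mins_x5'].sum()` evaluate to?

12905

add column tip_times_mins = trips['tip'] * trips['mins']:
   tip  mins  day driver  tip_times_mins
0   17    54  Thu    Vic             918
1    2    69  Sun    Ben             138
2   24    37  Sun    Vic             888
3    3    79  Thu    Ben             237
4    8    70  Sat    Ben             560
5    8    50  Sun    Ben             400
group by day, sum of tip_times_mins:
     tip_times_mins
day                
Sat             560
Sun            1426
Thu            1155
take 2 rows with largest tip_times_mins:
     tip_times_mins
day                
Sun            1426
Thu            1155
add column tip_times_mins_x5 = t['tip_times_mins'] * 5:
     tip_times_mins  tip_times_mins_x5
day                                   
Sun            1426               7130
Thu            1155               5775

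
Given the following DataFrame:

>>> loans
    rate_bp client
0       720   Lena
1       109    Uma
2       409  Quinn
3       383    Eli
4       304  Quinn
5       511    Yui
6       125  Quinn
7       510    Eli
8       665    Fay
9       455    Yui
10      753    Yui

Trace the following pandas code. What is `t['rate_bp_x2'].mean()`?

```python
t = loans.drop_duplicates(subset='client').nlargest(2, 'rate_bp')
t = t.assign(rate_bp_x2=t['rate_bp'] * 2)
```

drop duplicate client (keep=first):
   rate_bp client
0      720   Lena
1      109    Uma
2      409  Quinn
3      383    Eli
5      511    Yui
8      665    Fay
take 2 rows with largest rate_bp:
   rate_bp client
0      720   Lena
8      665    Fay
add column rate_bp_x2 = t['rate_bp'] * 2:
   rate_bp client  rate_bp_x2
0      720   Lena        1440
8      665    Fay        1330

1385.0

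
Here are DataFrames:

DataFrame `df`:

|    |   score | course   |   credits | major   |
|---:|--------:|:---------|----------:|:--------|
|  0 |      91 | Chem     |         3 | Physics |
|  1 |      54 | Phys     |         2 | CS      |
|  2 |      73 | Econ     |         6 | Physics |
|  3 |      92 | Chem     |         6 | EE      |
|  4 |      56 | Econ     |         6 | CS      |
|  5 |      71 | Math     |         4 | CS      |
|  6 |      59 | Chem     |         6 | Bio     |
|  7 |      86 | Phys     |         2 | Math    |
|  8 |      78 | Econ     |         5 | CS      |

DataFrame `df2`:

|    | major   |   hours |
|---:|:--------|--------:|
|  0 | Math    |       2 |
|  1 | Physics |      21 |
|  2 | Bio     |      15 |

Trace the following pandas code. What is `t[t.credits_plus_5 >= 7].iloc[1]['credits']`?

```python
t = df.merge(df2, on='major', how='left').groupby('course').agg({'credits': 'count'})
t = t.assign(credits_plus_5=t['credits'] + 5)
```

3

merge on 'major' (how='left') → 9 rows:
   score course  credits    major  hours
0     91   Chem        3  Physics   21.0
1     54   Phys        2       CS    NaN
2     73   Econ        6  Physics   21.0
3     92   Chem        6       EE    NaN
4     56   Econ        6       CS    NaN
5     71   Math        4       CS    NaN
6     59   Chem        6      Bio   15.0
7     86   Phys        2     Math    2.0
8     78   Econ        5       CS    NaN
group by course, count of credits:
        credits
course         
Chem          3
Econ          3
Math          1
Phys          2
add column credits_plus_5 = t['credits'] + 5:
        credits  credits_plus_5
course                         
Chem          3               8
Econ          3               8
Math          1               6
Phys          2               7
filter rows where credits_plus_5 >= 7:
        credits  credits_plus_5
course                         
Chem          3               8
Econ          3               8
Phys          2               7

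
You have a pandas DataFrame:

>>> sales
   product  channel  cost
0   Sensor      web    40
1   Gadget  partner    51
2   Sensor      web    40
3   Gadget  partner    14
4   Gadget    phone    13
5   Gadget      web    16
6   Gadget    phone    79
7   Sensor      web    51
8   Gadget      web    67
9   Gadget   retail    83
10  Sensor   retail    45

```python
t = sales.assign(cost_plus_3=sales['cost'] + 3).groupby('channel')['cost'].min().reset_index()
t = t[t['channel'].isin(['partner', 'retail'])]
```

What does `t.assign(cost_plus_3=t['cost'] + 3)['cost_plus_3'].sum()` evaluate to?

add column cost_plus_3 = sales['cost'] + 3:
   product  channel  cost  cost_plus_3
0   Sensor      web    40           43
1   Gadget  partner    51           54
2   Sensor      web    40           43
3   Gadget  partner    14           17
4   Gadget    phone    13           16
5   Gadget      web    16           19
6   Gadget    phone    79           82
7   Sensor      web    51           54
8   Gadget      web    67           70
9   Gadget   retail    83           86
10  Sensor   retail    45           48
group by channel, min of cost:
channel
partner    14
phone      13
retail     45
web        16
Name: cost, dtype: int64
reset_index():
   channel  cost
0  partner    14
1    phone    13
2   retail    45
3      web    16
filter rows where channel in ['partner', 'retail']:
   channel  cost
0  partner    14
2   retail    45
add column cost_plus_3 = t['cost'] + 3:
   channel  cost  cost_plus_3
0  partner    14           17
2   retail    45           48
sum of column 'cost_plus_3' → 65

65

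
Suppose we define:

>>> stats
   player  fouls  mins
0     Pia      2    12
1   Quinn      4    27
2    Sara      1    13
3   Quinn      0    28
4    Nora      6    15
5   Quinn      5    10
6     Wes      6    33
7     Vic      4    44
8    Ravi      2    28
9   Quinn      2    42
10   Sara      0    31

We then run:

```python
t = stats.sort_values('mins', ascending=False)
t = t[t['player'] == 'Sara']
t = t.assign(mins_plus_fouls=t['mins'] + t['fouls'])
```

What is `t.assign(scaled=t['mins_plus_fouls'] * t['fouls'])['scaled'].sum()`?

sort by mins descending:
   player  fouls  mins
7     Vic      4    44
9   Quinn      2    42
6     Wes      6    33
10   Sara      0    31
3   Quinn      0    28
8    Ravi      2    28
1   Quinn      4    27
4    Nora      6    15
2    Sara      1    13
0     Pia      2    12
5   Quinn      5    10
filter rows where player == 'Sara':
   player  fouls  mins
10   Sara      0    31
2    Sara      1    13
add column mins_plus_fouls = t['mins'] + t['fouls']:
   player  fouls  mins  mins_plus_fouls
10   Sara      0    31               31
2    Sara      1    13               14
add column scaled = t['mins_plus_fouls'] * t['fouls']:
   player  fouls  mins  mins_plus_fouls  scaled
10   Sara      0    31               31       0
2    Sara      1    13               14      14

14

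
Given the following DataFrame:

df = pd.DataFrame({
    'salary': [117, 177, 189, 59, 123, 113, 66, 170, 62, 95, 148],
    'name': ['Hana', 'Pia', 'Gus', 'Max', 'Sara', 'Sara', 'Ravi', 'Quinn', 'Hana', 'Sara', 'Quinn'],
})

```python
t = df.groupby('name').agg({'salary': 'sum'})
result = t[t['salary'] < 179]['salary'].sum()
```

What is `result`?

302

group by name, sum of salary:
       salary
name         
Gus       189
Hana      179
Max        59
Pia       177
Quinn     318
Ravi       66
Sara      331
filter rows where salary < 179:
      salary
name        
Max       59
Pia      177
Ravi      66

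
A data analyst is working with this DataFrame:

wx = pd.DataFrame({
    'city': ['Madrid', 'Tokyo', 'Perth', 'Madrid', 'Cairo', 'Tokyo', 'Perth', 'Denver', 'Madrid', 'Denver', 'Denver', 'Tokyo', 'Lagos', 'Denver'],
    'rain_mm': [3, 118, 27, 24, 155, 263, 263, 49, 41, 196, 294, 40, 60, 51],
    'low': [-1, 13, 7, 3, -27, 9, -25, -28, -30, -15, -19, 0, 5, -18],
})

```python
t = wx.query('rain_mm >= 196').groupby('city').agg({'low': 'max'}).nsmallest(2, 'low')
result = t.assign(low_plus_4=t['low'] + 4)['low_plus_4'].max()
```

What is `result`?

-11

filter rows where rain_mm >= 196:
      city  rain_mm  low
5    Tokyo      263    9
6    Perth      263  -25
9   Denver      196  -15
10  Denver      294  -19
group by city, max of low:
        low
city       
Denver  -15
Perth   -25
Tokyo     9
take 2 rows with smallest low:
        low
city       
Perth   -25
Denver  -15
add column low_plus_4 = t['low'] + 4:
        low  low_plus_4
city                   
Perth   -25         -21
Denver  -15         -11
Taking the max of column 'low_plus_4' gives -11.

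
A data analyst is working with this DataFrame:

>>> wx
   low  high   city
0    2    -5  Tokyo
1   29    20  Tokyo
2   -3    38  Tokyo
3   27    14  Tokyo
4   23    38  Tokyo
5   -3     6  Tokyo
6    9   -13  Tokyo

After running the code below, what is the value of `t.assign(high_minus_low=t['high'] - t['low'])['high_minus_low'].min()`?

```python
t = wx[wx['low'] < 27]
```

-22

filter rows where low < 27:
   low  high   city
0    2    -5  Tokyo
2   -3    38  Tokyo
4   23    38  Tokyo
5   -3     6  Tokyo
6    9   -13  Tokyo
add column high_minus_low = t['high'] - t['low']:
   low  high   city  high_minus_low
0    2    -5  Tokyo              -7
2   -3    38  Tokyo              41
4   23    38  Tokyo              15
5   -3     6  Tokyo               9
6    9   -13  Tokyo             -22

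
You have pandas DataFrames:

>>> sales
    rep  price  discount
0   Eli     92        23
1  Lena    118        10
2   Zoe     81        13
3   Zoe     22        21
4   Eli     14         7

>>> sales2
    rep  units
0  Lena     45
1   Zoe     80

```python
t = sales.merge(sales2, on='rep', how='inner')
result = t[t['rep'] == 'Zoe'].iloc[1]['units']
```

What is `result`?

80

merge on 'rep' (how='inner') → 3 rows:
    rep  price  discount  units
0  Lena    118        10     45
1   Zoe     81        13     80
2   Zoe     22        21     80
filter rows where rep == 'Zoe':
   rep  price  discount  units
1  Zoe     81        13     80
2  Zoe     22        21     80
Reading off the value at position 1, column 'units', we get 80.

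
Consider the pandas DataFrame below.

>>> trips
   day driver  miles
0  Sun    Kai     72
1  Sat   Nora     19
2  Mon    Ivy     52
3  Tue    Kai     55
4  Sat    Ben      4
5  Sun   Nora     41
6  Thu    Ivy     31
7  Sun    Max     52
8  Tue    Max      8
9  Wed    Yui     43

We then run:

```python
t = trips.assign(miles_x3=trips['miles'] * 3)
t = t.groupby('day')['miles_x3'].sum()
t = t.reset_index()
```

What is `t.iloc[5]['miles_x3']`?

129

add column miles_x3 = trips['miles'] * 3:
   day driver  miles  miles_x3
0  Sun    Kai     72       216
1  Sat   Nora     19        57
2  Mon    Ivy     52       156
3  Tue    Kai     55       165
4  Sat    Ben      4        12
5  Sun   Nora     41       123
6  Thu    Ivy     31        93
7  Sun    Max     52       156
8  Tue    Max      8        24
9  Wed    Yui     43       129
group by day, sum of miles_x3:
day
Mon    156
Sat     69
Sun    495
Thu     93
Tue    189
Wed    129
Name: miles_x3, dtype: int64
reset_index():
   day  miles_x3
0  Mon       156
1  Sat        69
2  Sun       495
3  Thu        93
4  Tue       189
5  Wed       129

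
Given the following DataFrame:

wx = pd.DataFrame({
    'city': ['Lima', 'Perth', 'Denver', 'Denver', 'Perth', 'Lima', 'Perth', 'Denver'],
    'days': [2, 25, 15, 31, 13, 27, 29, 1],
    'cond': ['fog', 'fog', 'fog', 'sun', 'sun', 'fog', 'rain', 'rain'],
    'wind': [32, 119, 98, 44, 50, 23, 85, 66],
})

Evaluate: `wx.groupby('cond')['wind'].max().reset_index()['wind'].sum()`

group by cond, max of wind:
cond
fog     119
rain     85
sun      50
Name: wind, dtype: int64
reset_index():
   cond  wind
0   fog   119
1  rain    85
2   sun    50

254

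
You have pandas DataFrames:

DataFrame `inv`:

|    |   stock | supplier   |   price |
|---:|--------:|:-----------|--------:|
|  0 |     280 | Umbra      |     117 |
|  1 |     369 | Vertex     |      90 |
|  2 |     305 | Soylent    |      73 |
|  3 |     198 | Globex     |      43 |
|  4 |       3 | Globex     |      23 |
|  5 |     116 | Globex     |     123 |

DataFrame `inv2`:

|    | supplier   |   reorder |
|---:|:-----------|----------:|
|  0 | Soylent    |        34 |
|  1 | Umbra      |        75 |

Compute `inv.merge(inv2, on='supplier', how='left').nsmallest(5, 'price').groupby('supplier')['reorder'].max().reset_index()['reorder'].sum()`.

merge on 'supplier' (how='left') → 6 rows:
   stock supplier  price  reorder
0    280    Umbra    117     75.0
1    369   Vertex     90      NaN
2    305  Soylent     73     34.0
3    198   Globex     43      NaN
4      3   Globex     23      NaN
5    116   Globex    123      NaN
take 5 rows with smallest price:
   stock supplier  price  reorder
4      3   Globex     23      NaN
3    198   Globex     43      NaN
2    305  Soylent     73     34.0
1    369   Vertex     90      NaN
0    280    Umbra    117     75.0
group by supplier, max of reorder:
supplier
Globex      NaN
Soylent    34.0
Umbra      75.0
Vertex      NaN
Name: reorder, dtype: float64
reset_index():
  supplier  reorder
0   Globex      NaN
1  Soylent     34.0
2    Umbra     75.0
3   Vertex      NaN
Taking the sum of column 'reorder' gives 109.0.

109.0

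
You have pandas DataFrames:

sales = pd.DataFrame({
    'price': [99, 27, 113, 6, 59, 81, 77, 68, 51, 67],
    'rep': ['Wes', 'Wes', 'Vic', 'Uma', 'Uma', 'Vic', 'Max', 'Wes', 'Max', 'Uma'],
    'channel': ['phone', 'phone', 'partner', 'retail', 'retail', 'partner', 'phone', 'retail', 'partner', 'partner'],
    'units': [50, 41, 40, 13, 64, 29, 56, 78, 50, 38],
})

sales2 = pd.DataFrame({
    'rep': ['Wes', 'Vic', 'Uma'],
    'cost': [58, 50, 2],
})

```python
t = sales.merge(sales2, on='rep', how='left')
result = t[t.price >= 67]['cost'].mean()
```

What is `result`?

merge on 'rep' (how='left') → 10 rows:
   price  rep  channel  units  cost
0     99  Wes    phone     50  58.0
1     27  Wes    phone     41  58.0
2    113  Vic  partner     40  50.0
3      6  Uma   retail     13   2.0
4     59  Uma   retail     64   2.0
5     81  Vic  partner     29  50.0
6     77  Max    phone     56   NaN
7     68  Wes   retail     78  58.0
8     51  Max  partner     50   NaN
9     67  Uma  partner     38   2.0
filter rows where price >= 67:
   price  rep  channel  units  cost
0     99  Wes    phone     50  58.0
2    113  Vic  partner     40  50.0
5     81  Vic  partner     29  50.0
6     77  Max    phone     56   NaN
7     68  Wes   retail     78  58.0
9     67  Uma  partner     38   2.0
Then the mean of column 'cost': 43.6

43.6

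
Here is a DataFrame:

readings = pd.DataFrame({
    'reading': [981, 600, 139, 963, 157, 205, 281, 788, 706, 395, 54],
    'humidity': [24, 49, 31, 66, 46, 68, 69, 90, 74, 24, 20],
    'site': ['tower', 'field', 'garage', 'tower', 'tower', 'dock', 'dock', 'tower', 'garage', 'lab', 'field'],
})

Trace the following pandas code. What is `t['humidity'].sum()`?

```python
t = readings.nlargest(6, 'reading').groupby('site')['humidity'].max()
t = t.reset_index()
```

237

take 6 rows with largest reading:
   reading  humidity    site
0      981        24   tower
3      963        66   tower
7      788        90   tower
8      706        74  garage
1      600        49   field
9      395        24     lab
group by site, max of humidity:
site
field     49
garage    74
lab       24
tower     90
Name: humidity, dtype: int64
reset_index():
     site  humidity
0   field        49
1  garage        74
2     lab        24
3   tower        90
sum of column 'humidity' → 237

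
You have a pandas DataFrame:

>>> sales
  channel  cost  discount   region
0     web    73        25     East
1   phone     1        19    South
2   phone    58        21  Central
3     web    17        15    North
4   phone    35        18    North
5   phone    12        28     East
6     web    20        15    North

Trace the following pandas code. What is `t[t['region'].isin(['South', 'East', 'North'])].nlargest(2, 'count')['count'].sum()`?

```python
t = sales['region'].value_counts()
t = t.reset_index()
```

value_counts of region:
region
North      3
East       2
South      1
Central    1
Name: count, dtype: int64
reset_index():
    region  count
0    North      3
1     East      2
2    South      1
3  Central      1
filter rows where region in ['South', 'East', 'North']:
  region  count
0  North      3
1   East      2
2  South      1
take 2 rows with largest count:
  region  count
0  North      3
1   East      2
sum of column 'count' → 5

5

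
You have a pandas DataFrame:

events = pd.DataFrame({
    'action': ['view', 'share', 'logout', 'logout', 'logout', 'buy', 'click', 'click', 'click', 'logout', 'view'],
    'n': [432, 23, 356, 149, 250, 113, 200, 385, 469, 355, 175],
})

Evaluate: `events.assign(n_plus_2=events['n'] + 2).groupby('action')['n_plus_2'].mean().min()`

add column n_plus_2 = events['n'] + 2:
    action    n  n_plus_2
0     view  432       434
1    share   23        25
2   logout  356       358
3   logout  149       151
4   logout  250       252
5      buy  113       115
6    click  200       202
7    click  385       387
8    click  469       471
9   logout  355       357
10    view  175       177
group by action, mean of n_plus_2:
action
buy       115.000000
click     353.333333
logout    279.500000
share      25.000000
view      305.500000
Name: n_plus_2, dtype: float64
Taking the min of the resulting series gives 25.0.

25.0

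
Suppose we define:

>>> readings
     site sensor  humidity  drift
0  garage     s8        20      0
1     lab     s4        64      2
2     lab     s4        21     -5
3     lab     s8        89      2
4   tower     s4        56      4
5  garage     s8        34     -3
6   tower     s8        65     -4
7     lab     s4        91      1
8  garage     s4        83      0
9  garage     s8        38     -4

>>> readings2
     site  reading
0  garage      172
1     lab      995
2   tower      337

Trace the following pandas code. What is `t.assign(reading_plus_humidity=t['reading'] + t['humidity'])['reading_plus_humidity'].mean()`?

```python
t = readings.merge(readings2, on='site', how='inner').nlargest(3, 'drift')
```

845.333333333

merge on 'site' (how='inner') → 10 rows:
     site sensor  humidity  drift  reading
0  garage     s8        20      0      172
1     lab     s4        64      2      995
2     lab     s4        21     -5      995
3     lab     s8        89      2      995
4   tower     s4        56      4      337
5  garage     s8        34     -3      172
6   tower     s8        65     -4      337
7     lab     s4        91      1      995
8  garage     s4        83      0      172
9  garage     s8        38     -4      172
take 3 rows with largest drift:
    site sensor  humidity  drift  reading
4  tower     s4        56      4      337
1    lab     s4        64      2      995
3    lab     s8        89      2      995
add column reading_plus_humidity = t['reading'] + t['humidity']:
    site sensor  humidity  drift  reading  reading_plus_humidity
4  tower     s4        56      4      337                    393
1    lab     s4        64      2      995                   1059
3    lab     s8        89      2      995                   1084
Reading off the mean of column 'reading_plus_humidity', we get 845.333333333.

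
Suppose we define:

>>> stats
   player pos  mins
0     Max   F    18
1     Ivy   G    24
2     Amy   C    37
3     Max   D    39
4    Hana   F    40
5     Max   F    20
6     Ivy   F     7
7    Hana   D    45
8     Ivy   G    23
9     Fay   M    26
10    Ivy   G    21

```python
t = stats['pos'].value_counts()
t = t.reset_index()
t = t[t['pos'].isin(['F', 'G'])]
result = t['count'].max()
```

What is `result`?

4

value_counts of pos:
pos
F    4
G    3
D    2
C    1
M    1
Name: count, dtype: int64
reset_index():
  pos  count
0   F      4
1   G      3
2   D      2
3   C      1
4   M      1
filter rows where pos in ['F', 'G']:
  pos  count
0   F      4
1   G      3
max of column 'count' → 4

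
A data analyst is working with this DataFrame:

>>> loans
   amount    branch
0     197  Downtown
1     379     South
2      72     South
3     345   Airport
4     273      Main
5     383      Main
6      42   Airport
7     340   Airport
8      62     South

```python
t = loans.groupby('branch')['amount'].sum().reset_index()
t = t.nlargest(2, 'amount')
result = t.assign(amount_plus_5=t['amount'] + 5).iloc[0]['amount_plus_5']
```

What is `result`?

group by branch, sum of amount:
branch
Airport     727
Downtown    197
Main        656
South       513
Name: amount, dtype: int64
reset_index():
     branch  amount
0   Airport     727
1  Downtown     197
2      Main     656
3     South     513
take 2 rows with largest amount:
    branch  amount
0  Airport     727
2     Main     656
add column amount_plus_5 = t['amount'] + 5:
    branch  amount  amount_plus_5
0  Airport     727            732
2     Main     656            661

732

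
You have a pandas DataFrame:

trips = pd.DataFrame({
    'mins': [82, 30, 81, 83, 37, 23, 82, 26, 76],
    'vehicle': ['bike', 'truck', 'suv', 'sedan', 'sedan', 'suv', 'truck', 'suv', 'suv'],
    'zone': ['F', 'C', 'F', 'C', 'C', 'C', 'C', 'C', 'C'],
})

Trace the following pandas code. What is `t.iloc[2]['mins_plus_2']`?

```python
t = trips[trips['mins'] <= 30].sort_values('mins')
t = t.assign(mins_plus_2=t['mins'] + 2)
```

filter rows where mins <= 30:
   mins vehicle zone
1    30   truck    C
5    23     suv    C
7    26     suv    C
sort by mins:
   mins vehicle zone
5    23     suv    C
7    26     suv    C
1    30   truck    C
add column mins_plus_2 = t['mins'] + 2:
   mins vehicle zone  mins_plus_2
5    23     suv    C           25
7    26     suv    C           28
1    30   truck    C           32
Finally, value at position 2, column 'mins_plus_2' = 32.

32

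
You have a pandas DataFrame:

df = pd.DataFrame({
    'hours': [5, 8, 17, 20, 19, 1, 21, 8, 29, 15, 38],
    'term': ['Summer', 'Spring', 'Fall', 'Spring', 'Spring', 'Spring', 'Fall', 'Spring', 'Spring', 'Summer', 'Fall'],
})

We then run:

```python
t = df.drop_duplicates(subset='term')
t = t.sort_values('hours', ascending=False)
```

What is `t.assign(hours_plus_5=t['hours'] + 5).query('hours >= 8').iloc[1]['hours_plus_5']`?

drop duplicate term (keep=first):
   hours    term
0      5  Summer
1      8  Spring
2     17    Fall
sort by hours descending:
   hours    term
2     17    Fall
1      8  Spring
0      5  Summer
add column hours_plus_5 = t['hours'] + 5:
   hours    term  hours_plus_5
2     17    Fall            22
1      8  Spring            13
0      5  Summer            10
filter rows where hours >= 8:
   hours    term  hours_plus_5
2     17    Fall            22
1      8  Spring            13
Then the value at position 1, column 'hours_plus_5': 13

13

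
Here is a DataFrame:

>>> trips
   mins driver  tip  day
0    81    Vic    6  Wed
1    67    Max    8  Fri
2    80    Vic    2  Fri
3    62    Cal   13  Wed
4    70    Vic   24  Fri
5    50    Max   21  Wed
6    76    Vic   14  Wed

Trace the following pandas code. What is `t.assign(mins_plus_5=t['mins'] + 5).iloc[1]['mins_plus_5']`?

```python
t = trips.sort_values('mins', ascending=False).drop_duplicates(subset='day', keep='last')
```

55

sort by mins descending:
   mins driver  tip  day
0    81    Vic    6  Wed
2    80    Vic    2  Fri
6    76    Vic   14  Wed
4    70    Vic   24  Fri
1    67    Max    8  Fri
3    62    Cal   13  Wed
5    50    Max   21  Wed
drop duplicate day (keep=last):
   mins driver  tip  day
1    67    Max    8  Fri
5    50    Max   21  Wed
add column mins_plus_5 = t['mins'] + 5:
   mins driver  tip  day  mins_plus_5
1    67    Max    8  Fri           72
5    50    Max   21  Wed           55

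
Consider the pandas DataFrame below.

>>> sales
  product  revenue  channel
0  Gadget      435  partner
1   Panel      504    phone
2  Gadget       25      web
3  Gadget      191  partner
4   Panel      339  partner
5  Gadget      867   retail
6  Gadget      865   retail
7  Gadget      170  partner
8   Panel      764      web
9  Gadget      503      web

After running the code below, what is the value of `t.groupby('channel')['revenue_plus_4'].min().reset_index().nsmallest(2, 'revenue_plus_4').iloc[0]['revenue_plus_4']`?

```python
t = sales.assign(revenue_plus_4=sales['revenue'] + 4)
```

29

add column revenue_plus_4 = sales['revenue'] + 4:
  product  revenue  channel  revenue_plus_4
0  Gadget      435  partner             439
1   Panel      504    phone             508
2  Gadget       25      web              29
3  Gadget      191  partner             195
4   Panel      339  partner             343
5  Gadget      867   retail             871
6  Gadget      865   retail             869
7  Gadget      170  partner             174
8   Panel      764      web             768
9  Gadget      503      web             507
group by channel, min of revenue_plus_4:
channel
partner    174
phone      508
retail     869
web         29
Name: revenue_plus_4, dtype: int64
reset_index():
   channel  revenue_plus_4
0  partner             174
1    phone             508
2   retail             869
3      web              29
take 2 rows with smallest revenue_plus_4:
   channel  revenue_plus_4
3      web              29
0  partner             174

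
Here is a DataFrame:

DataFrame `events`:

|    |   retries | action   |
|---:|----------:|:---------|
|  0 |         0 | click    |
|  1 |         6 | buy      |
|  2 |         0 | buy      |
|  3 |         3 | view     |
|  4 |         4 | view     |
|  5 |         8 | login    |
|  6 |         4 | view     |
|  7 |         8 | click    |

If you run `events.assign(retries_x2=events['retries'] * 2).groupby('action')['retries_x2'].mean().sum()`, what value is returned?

add column retries_x2 = events['retries'] * 2:
   retries action  retries_x2
0        0  click           0
1        6    buy          12
2        0    buy           0
3        3   view           6
4        4   view           8
5        8  login          16
6        4   view           8
7        8  click          16
group by action, mean of retries_x2:
action
buy       6.000000
click     8.000000
login    16.000000
view      7.333333
Name: retries_x2, dtype: float64

37.3333333333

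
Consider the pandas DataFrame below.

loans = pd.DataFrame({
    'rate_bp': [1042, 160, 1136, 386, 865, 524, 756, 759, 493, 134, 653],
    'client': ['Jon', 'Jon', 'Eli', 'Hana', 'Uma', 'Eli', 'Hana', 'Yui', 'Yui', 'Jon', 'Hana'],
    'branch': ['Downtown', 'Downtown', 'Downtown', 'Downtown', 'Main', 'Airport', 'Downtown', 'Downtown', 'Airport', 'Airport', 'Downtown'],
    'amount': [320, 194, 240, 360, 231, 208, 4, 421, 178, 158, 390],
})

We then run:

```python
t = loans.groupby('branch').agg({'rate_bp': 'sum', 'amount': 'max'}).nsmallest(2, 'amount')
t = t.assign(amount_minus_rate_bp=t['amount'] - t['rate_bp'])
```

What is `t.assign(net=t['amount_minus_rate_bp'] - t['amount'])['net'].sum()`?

group by branch: sum(rate_bp), max(amount):
          rate_bp  amount
branch                   
Airport      1151     208
Downtown     4892     421
Main          865     231
take 2 rows with smallest amount:
         rate_bp  amount
branch                  
Airport     1151     208
Main         865     231
add column amount_minus_rate_bp = t['amount'] - t['rate_bp']:
         rate_bp  amount  amount_minus_rate_bp
branch                                        
Airport     1151     208                  -943
Main         865     231                  -634
add column net = t['amount_minus_rate_bp'] - t['amount']:
         rate_bp  amount  amount_minus_rate_bp   net
branch                                              
Airport     1151     208                  -943 -1151
Main         865     231                  -634  -865
Reading off the sum of column 'net', we get -2016.

-2016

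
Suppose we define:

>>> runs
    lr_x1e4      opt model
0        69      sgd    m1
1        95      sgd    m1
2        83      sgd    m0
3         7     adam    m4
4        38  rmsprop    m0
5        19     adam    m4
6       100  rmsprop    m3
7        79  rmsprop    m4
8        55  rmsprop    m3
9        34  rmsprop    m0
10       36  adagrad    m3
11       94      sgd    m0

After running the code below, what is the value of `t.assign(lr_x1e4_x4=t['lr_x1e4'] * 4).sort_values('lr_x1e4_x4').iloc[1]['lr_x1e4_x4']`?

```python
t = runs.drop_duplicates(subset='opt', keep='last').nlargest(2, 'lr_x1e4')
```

376

drop duplicate opt (keep=last):
    lr_x1e4      opt model
5        19     adam    m4
9        34  rmsprop    m0
10       36  adagrad    m3
11       94      sgd    m0
take 2 rows with largest lr_x1e4:
    lr_x1e4      opt model
11       94      sgd    m0
10       36  adagrad    m3
add column lr_x1e4_x4 = t['lr_x1e4'] * 4:
    lr_x1e4      opt model  lr_x1e4_x4
11       94      sgd    m0         376
10       36  adagrad    m3         144
sort by lr_x1e4_x4:
    lr_x1e4      opt model  lr_x1e4_x4
10       36  adagrad    m3         144
11       94      sgd    m0         376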